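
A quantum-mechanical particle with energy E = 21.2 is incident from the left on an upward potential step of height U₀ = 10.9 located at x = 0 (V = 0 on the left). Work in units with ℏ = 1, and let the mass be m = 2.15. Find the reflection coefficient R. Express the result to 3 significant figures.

On each side the TISE gives plane waves with k = √(2m(E − V))/ℏ: k₁ = √(2·2.15·21.2) = 9.548, k₂ = √(2·2.15·10.3) = 6.655.
Matching ψ and ψ′ at x = 0 gives r = (k₁ − k₂)/(k₁ + k₂), so R = r² = 0.03187 and T = 1 − R = 0.9681.

R = 0.0319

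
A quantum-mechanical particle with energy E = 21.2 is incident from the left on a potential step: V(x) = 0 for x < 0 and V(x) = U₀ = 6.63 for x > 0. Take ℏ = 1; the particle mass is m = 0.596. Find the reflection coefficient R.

The wavenumbers are k₁ = √(2mE)/ℏ = 5.027 on the left and k₂ = √(2m(E − U₀))/ℏ = 4.167 on the right.
Continuity of ψ and ψ′ at the step yields the reflection amplitude r = (k₁ − k₂)/(k₁ + k₂) = 0.09349; thus R = |r|² = 0.008740, T = 0.9913.

R = 0.00874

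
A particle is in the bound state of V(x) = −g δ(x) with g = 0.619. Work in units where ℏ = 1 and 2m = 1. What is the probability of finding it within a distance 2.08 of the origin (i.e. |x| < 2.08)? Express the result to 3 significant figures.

The normalised bound state is ψ = √κ e^{−κ|x|} with κ = mg/ℏ² = 0.3095.
P(|x| < d) = ∫_{−d}^{d} κ e^{−2κ|x|} dx = 1 − e^{−2κd} = 1 − e^{−1.288} = 0.7240.

P = 0.724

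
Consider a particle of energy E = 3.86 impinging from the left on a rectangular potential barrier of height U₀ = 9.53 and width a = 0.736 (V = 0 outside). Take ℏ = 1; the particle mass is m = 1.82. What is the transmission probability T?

T = 0.00480

E < U₀: inside the barrier ψ ∝ e^{±κx} with κ = √(2m(U₀ − E))/ℏ = 4.543.
κa = 3.344, sinh(κa) = 14.14.
Matching ψ, ψ′ at both faces gives T = [1 + U₀² sinh²(κa) / (4E(U₀ − E))]⁻¹ = 1/208.5 = 0.00480.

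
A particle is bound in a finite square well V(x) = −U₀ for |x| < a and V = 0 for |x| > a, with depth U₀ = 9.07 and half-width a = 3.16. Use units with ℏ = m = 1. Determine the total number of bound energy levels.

N = 9

Define the well-strength parameter z₀ = (a/ℏ)√(2mU₀) = 3.16 × √(2·1·9.07) = 13.46.
The even/odd transcendental equations gain one root per π/2 in z₀, giving N = 1 + ⌊2z₀/π⌋ = 1 + ⌊8.568⌋ = 9.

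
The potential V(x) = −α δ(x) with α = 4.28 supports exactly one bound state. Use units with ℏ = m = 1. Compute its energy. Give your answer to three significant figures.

E = -9.16

For x ≠ 0 the bound state is ψ ∝ e^{−κ|x|}; integrating the TISE across the delta gives the cusp condition 2κ = 2mα/ℏ², so κ = 4.280.
Then E = −ℏ²κ²/(2m) = −mα²/(2ℏ²) = -9.159.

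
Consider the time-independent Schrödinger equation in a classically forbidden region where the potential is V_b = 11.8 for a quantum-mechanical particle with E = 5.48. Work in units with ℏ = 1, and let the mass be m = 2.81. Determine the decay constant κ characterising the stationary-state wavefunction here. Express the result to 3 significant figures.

κ = 5.96

Since E < V_b the TISE in this region is ψ'' = κ²ψ with κ = √(2m(V_b − E))/ℏ.
κ = √(2 × 2.81 × 6.32) = 5.960.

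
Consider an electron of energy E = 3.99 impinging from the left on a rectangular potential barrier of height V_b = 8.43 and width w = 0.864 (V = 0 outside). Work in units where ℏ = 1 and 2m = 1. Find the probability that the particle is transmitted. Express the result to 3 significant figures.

Since E < V_b the interior solution is evanescent with decay constant κ = √(2m(V_b − E))/ℏ = 2.107.
κw = 1.821, sinh(κw) = 3.007.
Matching ψ, ψ′ at both faces gives T = [1 + V_b² sinh²(κw) / (4E(V_b − E))]⁻¹ = 1/10.07 = 0.0993.

T = 0.0993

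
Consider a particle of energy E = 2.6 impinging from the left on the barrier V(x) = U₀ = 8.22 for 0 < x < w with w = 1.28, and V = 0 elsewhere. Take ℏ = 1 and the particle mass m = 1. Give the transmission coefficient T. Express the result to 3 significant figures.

Since E < U₀ the interior solution is evanescent with decay constant κ = √(2m(U₀ − E))/ℏ = 3.353.
κw = 4.291, sinh(κw) = 36.53.
Matching ψ, ψ′ at both faces gives T = [1 + U₀² sinh²(κw) / (4E(U₀ − E))]⁻¹ = 1/1543 = 0.000648.

T = 0.000648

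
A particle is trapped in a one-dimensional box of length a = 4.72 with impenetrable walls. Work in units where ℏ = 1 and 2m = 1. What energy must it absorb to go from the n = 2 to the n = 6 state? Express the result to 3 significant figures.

E_n = n²π²ℏ²/(2ma²), so ΔE = (6² − 2²) π²ℏ²/(2ma²).
ΔE = 32 × π² / (2 × 0.5 × 4.72²) = 14.18.

ΔE = 14.2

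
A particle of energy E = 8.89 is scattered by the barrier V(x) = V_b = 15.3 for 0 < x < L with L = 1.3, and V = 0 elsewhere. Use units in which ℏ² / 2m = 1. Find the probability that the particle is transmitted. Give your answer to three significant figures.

T = 0.00538

Since E < V_b the interior solution is evanescent with decay constant κ = √(2m(V_b − E))/ℏ = 2.532.
κL = 3.291, sinh(κL) = 13.42.
Matching ψ, ψ′ at both faces gives T = [1 + V_b² sinh²(κL) / (4E(V_b − E))]⁻¹ = 1/186.0 = 0.00538.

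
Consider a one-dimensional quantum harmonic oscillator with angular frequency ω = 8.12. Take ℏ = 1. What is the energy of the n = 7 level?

Using E_n = (n + ½)ℏω: E_7 = 7.5 × 8.12 = 60.90.

E = 60.9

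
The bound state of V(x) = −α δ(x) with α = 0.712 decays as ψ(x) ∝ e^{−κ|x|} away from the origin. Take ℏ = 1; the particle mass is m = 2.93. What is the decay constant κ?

κ = 2.09

Integrating the TISE across x = 0 gives the cusp condition ψ'(0⁺) − ψ'(0⁻) = −(2mα/ℏ²)ψ(0).
With ψ ∝ e^{−κ|x|} this yields −2κ = −2mα/ℏ², so κ = mα/ℏ² = 2.086.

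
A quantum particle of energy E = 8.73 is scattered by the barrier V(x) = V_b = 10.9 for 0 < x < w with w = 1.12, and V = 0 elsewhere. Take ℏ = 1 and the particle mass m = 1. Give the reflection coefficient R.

R = 0.976

E < V_b: inside the barrier ψ ∝ e^{±κx} with κ = √(2m(V_b − E))/ℏ = 2.083.
κw = 2.333, sinh(κw) = 5.107.
Matching ψ, ψ′ at both faces gives T = [1 + V_b² sinh²(κw) / (4E(V_b − E))]⁻¹ = 1/41.90 = 0.0239.
R = 1 − T = 0.976.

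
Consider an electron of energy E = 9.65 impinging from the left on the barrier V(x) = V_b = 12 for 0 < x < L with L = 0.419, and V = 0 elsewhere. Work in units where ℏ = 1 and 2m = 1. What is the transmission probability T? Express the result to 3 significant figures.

T = 0.571

E < V_b: inside the barrier ψ ∝ e^{±κx} with κ = √(2m(V_b − E))/ℏ = 1.533.
κL = 0.6423, sinh(κL) = 0.6874.
Matching ψ, ψ′ at both faces gives T = [1 + V_b² sinh²(κL) / (4E(V_b − E))]⁻¹ = 1/1.750 = 0.571.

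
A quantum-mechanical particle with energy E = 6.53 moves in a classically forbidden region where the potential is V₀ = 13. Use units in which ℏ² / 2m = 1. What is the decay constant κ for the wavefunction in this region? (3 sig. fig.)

κ = 2.54

Since E < V₀ the TISE in this region is ψ'' = κ²ψ with κ = √(2m(V₀ − E))/ℏ.
κ = √(2 × 0.5 × 6.47) = 2.544.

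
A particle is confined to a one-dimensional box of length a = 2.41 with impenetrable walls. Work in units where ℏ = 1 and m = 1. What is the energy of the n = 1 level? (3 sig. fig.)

E = 0.850

The infinite-well eigenfunctions ψ_n = √(2/a) sin(nπx/a) vanish at both walls, giving E_n = n²π²ℏ²/(2ma²).
E_1 = 1² × π² / (2 × 1 × 2.41²) = 0.8496.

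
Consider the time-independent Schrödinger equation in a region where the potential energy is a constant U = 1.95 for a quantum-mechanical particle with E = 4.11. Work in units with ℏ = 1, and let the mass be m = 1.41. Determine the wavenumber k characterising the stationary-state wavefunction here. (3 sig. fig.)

With E > U the solution is oscillatory, ψ ∝ e^{±ikx} with k = √(2m(E − U))/ℏ.
k = √(2 × 1.41 × 2.16) = 2.468.

k = 2.47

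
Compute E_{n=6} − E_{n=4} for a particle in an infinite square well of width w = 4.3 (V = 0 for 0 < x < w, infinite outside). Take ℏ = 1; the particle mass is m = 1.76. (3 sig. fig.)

ΔE = 3.03

E_n = n²π²ℏ²/(2mw²), so ΔE = (6² − 4²) π²ℏ²/(2mw²).
ΔE = 20 × π² / (2 × 1.76 × 4.3²) = 3.033.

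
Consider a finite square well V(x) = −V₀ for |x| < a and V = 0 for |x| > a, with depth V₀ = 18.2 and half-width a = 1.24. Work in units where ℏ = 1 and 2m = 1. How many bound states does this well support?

Define the well-strength parameter z₀ = (a/ℏ)√(2mV₀) = 1.24 × √(2·0.5·18.2) = 5.290.
A new bound state (alternating even/odd) appears each time z₀ passes a multiple of π/2, so N = ⌊2z₀/π⌋ + 1 = ⌊3.368⌋ + 1 = 4.

N = 4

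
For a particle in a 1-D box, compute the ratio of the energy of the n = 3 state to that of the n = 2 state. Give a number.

E_n = n²π²ℏ²/(2mL²) so the ratio is n₂²/n₁² = 9/4 = 2.25.

2.25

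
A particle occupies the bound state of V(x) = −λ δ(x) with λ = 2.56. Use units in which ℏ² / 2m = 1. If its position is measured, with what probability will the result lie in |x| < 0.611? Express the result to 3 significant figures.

P = 0.791

The normalised bound state is ψ = √κ e^{−κ|x|} with κ = mλ/ℏ² = 1.280.
P(|x| < d) = ∫_{−d}^{d} κ e^{−2κ|x|} dx = 1 − e^{−2κd} = 1 − e^{−1.564} = 0.7907.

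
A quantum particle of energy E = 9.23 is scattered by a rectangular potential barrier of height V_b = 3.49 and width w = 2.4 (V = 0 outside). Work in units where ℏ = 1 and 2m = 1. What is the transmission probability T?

Above the barrier the interior wavenumber is k₂ = √(2m(E − V_b))/ℏ = 2.396, giving phase k₂w = 5.750.
Matching at both interfaces gives T⁻¹ = 1 + V_b² sin²(k₂w) / [4E(E − V_b)] = 1.015, hence T = 0.985.

T = 0.985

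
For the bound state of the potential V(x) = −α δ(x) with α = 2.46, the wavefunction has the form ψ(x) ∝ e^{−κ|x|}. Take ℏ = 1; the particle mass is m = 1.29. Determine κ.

Integrate −(ℏ²/2m)ψ'' − αδ(x)ψ = Eψ from −ε to +ε: the ψ'' term gives ψ'(0⁺) − ψ'(0⁻) and the δ term gives −(2mα/ℏ²)ψ(0).
With ψ ∝ e^{−κ|x|} this yields −2κ = −2mα/ℏ², so κ = mα/ℏ² = 3.173.

κ = 3.17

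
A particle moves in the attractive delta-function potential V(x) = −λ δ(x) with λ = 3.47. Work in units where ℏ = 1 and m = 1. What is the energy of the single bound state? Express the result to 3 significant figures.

E = -6.02

The bound state is ψ(x) = √κ e^{−κ|x|}. The derivative jump ψ'(0⁺) − ψ'(0⁻) = −(2mλ/ℏ²)ψ(0) fixes κ = mλ/ℏ² = 3.470.
Then E = −ℏ²κ²/(2m) = −mλ²/(2ℏ²) = -6.020.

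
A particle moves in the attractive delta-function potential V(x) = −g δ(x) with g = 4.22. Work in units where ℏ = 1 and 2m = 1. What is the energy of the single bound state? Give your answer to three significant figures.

E = -4.45

For x ≠ 0 the bound state is ψ ∝ e^{−κ|x|}; integrating the TISE across the delta gives the cusp condition 2κ = 2mg/ℏ², so κ = 2.110.
Then E = −ℏ²κ²/(2m) = −mg²/(2ℏ²) = -4.452.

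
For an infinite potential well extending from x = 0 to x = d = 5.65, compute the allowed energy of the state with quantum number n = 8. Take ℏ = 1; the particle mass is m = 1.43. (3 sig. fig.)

Requiring ψ(0) = ψ(d) = 0 quantises k = nπ/d, hence E_n = ℏ²k²/2m = n²π²ℏ²/(2md²).
E_8 = 8² × π² / (2 × 1.43 × 5.65²) = 6.919.

E = 6.92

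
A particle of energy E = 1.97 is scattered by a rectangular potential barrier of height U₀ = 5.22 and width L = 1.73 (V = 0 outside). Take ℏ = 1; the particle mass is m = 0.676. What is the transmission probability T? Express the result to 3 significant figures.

Since E < U₀ the interior solution is evanescent with decay constant κ = √(2m(U₀ − E))/ℏ = 2.096.
κL = 3.626, sinh(κL) = 18.78.
The exact tunnelling result is T⁻¹ = 1 + U₀² sinh²(κL) / [4E(U₀ − E)] = 376.1, so T = 0.00266.

T = 0.00266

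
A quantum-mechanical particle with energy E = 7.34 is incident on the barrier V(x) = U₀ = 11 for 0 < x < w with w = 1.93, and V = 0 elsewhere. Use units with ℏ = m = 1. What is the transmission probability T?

T = 0.000104

Since E < U₀ the interior solution is evanescent with decay constant κ = √(2m(U₀ − E))/ℏ = 2.706.
κw = 5.222, sinh(κw) = 92.62.
The exact tunnelling result is T⁻¹ = 1 + U₀² sinh²(κw) / [4E(U₀ − E)] = 9661, so T = 0.000104.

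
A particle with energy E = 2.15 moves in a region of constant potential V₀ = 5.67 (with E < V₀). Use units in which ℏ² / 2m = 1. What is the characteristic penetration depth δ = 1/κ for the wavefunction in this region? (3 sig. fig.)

δ = 0.533

Since E < V₀ the TISE in this region is ψ'' = κ²ψ with κ = √(2m(V₀ − E))/ℏ.
κ = √(2 × 0.5 × 3.52) = 1.876. The penetration depth is δ = 1/κ = 0.533.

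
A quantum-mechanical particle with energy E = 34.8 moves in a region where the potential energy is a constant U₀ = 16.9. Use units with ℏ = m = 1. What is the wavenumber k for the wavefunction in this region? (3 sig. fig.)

With E > U₀ the solution is oscillatory, ψ ∝ e^{±ikx} with k = √(2m(E − U₀))/ℏ.
k = √(2 × 1 × 17.9) = 5.983.

k = 5.98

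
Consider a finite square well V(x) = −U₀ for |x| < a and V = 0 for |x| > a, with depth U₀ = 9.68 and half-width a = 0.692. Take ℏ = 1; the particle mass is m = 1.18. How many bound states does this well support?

The dimensionless depth is z₀ = a√(2mU₀)/ℏ = 0.692 × √(22.84) = 3.307.
A new bound state (alternating even/odd) appears each time z₀ passes a multiple of π/2, so N = ⌊2z₀/π⌋ + 1 = ⌊2.106⌋ + 1 = 3.

N = 3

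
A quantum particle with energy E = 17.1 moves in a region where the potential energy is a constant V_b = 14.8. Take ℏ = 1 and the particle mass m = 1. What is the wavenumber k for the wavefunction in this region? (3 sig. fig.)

With E > V_b the solution is oscillatory, ψ ∝ e^{±ikx} with k = √(2m(E − V_b))/ℏ.
k = √(2 × 1 × 2.3) = 2.145.

k = 2.14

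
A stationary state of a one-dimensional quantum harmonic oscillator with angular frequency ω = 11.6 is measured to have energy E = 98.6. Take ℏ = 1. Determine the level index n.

n = 8

E_n = ℏω(n + ½) ⇒ n = E/(ℏω) − ½ = 98.6/11.6 − 0.5 = 8.000 → n = 8.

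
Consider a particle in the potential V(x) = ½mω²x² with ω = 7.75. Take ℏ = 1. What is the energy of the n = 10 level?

The oscillator eigenvalues are E_n = ℏω(n + ½), so E_10 = 7.75 × 10.5 = 81.38.

E = 81.4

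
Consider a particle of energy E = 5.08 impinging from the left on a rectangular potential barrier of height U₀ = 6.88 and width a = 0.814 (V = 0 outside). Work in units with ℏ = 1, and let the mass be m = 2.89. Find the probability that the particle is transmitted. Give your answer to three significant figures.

Since E < U₀ the interior solution is evanescent with decay constant κ = √(2m(U₀ − E))/ℏ = 3.226.
κa = 2.626, sinh(κa) = 6.870.
The exact tunnelling result is T⁻¹ = 1 + U₀² sinh²(κa) / [4E(U₀ − E)] = 62.08, so T = 0.0161.

T = 0.0161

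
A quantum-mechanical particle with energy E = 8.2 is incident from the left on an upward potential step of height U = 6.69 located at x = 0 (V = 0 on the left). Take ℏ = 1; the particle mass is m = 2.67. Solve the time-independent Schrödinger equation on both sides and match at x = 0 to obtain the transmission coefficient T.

T = 0.840

On each side the TISE gives plane waves with k = √(2m(E − V))/ℏ: k₁ = √(2·2.67·8.2) = 6.617, k₂ = √(2·2.67·1.51) = 2.840.
Matching ψ and ψ′ at x = 0 gives r = (k₁ − k₂)/(k₁ + k₂), so R = r² = 0.1596 and T = 1 − R = 0.8404.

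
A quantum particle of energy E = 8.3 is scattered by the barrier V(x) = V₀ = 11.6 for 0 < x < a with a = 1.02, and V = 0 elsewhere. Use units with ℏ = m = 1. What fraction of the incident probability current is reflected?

Since E < V₀ the interior solution is evanescent with decay constant κ = √(2m(V₀ − E))/ℏ = 2.569.
κa = 2.620, sinh(κa) = 6.834.
The exact tunnelling result is T⁻¹ = 1 + V₀² sinh²(κa) / [4E(V₀ − E)] = 58.37, so T = 0.0171.
R = 1 − T = 0.983.

R = 0.983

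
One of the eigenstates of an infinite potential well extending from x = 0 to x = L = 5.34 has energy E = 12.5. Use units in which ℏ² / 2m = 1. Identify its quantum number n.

n = 6

From E_n = n²π²ℏ²/(2mL²) invert to n = √(2mL²E)/(πℏ).
n = (5.34/π) × √(2 × 0.5 × 12.5) = 6.010 → n = 6.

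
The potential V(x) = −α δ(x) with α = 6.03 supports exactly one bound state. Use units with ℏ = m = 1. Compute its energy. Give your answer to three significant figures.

E = -18.2

The bound state is ψ(x) = √κ e^{−κ|x|}. The derivative jump ψ'(0⁺) − ψ'(0⁻) = −(2mα/ℏ²)ψ(0) fixes κ = mα/ℏ² = 6.030.
Then E = −ℏ²κ²/(2m) = −mα²/(2ℏ²) = -18.18.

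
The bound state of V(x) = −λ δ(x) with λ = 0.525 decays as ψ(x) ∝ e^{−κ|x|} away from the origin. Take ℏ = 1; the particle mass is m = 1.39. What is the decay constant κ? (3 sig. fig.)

κ = 0.730

Integrating the TISE across x = 0 gives the cusp condition ψ'(0⁺) − ψ'(0⁻) = −(2mλ/ℏ²)ψ(0).
With ψ ∝ e^{−κ|x|} this yields −2κ = −2mλ/ℏ², so κ = mλ/ℏ² = 0.7298.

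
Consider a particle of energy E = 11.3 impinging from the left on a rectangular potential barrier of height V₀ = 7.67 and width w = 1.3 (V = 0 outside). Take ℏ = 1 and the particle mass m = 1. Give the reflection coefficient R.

E > V₀: inside the barrier k₂ = √(2m(E − V₀))/ℏ = 2.694, k₂w = 3.503.
T = [1 + V₀² sin²(k₂w) / (4E(E − V₀))]⁻¹ = 1/1.045 = 0.957.
R = 1 − T = 0.0429.

R = 0.0429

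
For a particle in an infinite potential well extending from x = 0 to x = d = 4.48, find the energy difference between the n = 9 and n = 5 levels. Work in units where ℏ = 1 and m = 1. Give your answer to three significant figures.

ΔE = 13.8

E_n = n²π²ℏ²/(2md²), so ΔE = (9² − 5²) π²ℏ²/(2md²).
ΔE = 56 × π² / (2 × 1 × 4.48²) = 13.77.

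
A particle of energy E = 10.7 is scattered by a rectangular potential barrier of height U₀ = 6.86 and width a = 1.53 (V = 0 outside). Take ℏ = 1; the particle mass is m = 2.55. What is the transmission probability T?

T = 0.941

E > U₀: inside the barrier k₂ = √(2m(E − U₀))/ℏ = 4.425, k₂a = 6.771.
Matching at both interfaces gives T⁻¹ = 1 + U₀² sin²(k₂a) / [4E(E − U₀)] = 1.063, hence T = 0.941.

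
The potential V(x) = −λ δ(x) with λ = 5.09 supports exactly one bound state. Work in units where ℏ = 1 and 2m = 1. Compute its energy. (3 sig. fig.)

The bound state is ψ(x) = √κ e^{−κ|x|}. The derivative jump ψ'(0⁺) − ψ'(0⁻) = −(2mλ/ℏ²)ψ(0) fixes κ = mλ/ℏ² = 2.545.
Then E = −ℏ²κ²/(2m) = −mλ²/(2ℏ²) = -6.477.

E = -6.48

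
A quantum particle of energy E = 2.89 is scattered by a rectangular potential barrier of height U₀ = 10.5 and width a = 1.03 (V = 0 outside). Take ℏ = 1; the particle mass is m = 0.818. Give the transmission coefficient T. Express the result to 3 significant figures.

T = 0.00222

Since E < U₀ the interior solution is evanescent with decay constant κ = √(2m(U₀ − E))/ℏ = 3.528.
κa = 3.634, sinh(κa) = 18.92.
The exact tunnelling result is T⁻¹ = 1 + U₀² sinh²(κa) / [4E(U₀ − E)] = 449.8, so T = 0.00222.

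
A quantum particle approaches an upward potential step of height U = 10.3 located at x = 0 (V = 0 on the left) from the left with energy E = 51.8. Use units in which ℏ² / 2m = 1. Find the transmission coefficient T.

The wavenumbers are k₁ = √(2mE)/ℏ = 7.197 on the left and k₂ = √(2m(E − U))/ℏ = 6.442 on the right.
Matching ψ and ψ′ at x = 0 gives r = (k₁ − k₂)/(k₁ + k₂), so R = r² = 0.003066 and T = 1 − R = 0.9969.

T = 0.997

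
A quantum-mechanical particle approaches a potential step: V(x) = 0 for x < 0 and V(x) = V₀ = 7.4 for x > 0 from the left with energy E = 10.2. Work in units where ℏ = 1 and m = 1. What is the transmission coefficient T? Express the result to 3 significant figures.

The wavenumbers are k₁ = √(2mE)/ℏ = 4.517 on the left and k₂ = √(2m(E − V₀))/ℏ = 2.366 on the right.
Matching ψ and ψ′ at x = 0 gives r = (k₁ − k₂)/(k₁ + k₂), so R = r² = 0.09759 and T = 1 − R = 0.9024.

T = 0.902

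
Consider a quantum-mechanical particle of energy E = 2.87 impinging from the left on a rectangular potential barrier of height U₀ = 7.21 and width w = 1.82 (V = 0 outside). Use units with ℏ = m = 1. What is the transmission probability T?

T = 0.0000844

Since E < U₀ the interior solution is evanescent with decay constant κ = √(2m(U₀ − E))/ℏ = 2.946.
κw = 5.362, sinh(κw) = 106.6.
The exact tunnelling result is T⁻¹ = 1 + U₀² sinh²(κw) / [4E(U₀ − E)] = 11850, so T = 0.0000844.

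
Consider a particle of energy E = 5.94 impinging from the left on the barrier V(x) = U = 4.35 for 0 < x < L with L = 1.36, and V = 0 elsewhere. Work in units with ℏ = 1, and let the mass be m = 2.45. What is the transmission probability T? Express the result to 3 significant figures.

T = 0.843

Above the barrier the interior wavenumber is k₂ = √(2m(E − U))/ℏ = 2.791, giving phase k₂L = 3.796.
T = [1 + U² sin²(k₂L) / (4E(E − U))]⁻¹ = 1/1.186 = 0.843.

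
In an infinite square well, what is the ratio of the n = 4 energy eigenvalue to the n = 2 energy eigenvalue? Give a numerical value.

Since E_n ∝ n², the ratio is (4/2)² = 4.

4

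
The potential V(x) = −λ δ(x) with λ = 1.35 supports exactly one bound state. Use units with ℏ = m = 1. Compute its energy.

E = -0.911

For x ≠ 0 the bound state is ψ ∝ e^{−κ|x|}; integrating the TISE across the delta gives the cusp condition 2κ = 2mλ/ℏ², so κ = 1.350.
Then E = −ℏ²κ²/(2m) = −mλ²/(2ℏ²) = -0.9113.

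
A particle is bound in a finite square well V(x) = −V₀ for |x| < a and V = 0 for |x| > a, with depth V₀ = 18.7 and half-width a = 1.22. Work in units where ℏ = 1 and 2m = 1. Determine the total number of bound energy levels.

N = 4

Define the well-strength parameter z₀ = (a/ℏ)√(2mV₀) = 1.22 × √(2·0.5·18.7) = 5.276.
The even/odd transcendental equations gain one root per π/2 in z₀, giving N = 1 + ⌊2z₀/π⌋ = 1 + ⌊3.359⌋ = 4.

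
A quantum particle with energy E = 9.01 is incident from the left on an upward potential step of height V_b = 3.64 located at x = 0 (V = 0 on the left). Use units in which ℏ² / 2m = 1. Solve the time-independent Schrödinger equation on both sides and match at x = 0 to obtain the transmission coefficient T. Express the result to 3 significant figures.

T = 0.983

On each side the TISE gives plane waves with k = √(2m(E − V))/ℏ: k₁ = √(2·½·9.01) = 3.002, k₂ = √(2·½·5.37) = 2.317.
Matching ψ and ψ′ at x = 0 gives r = (k₁ − k₂)/(k₁ + k₂), so R = r² = 0.01655 and T = 1 − R = 0.9834.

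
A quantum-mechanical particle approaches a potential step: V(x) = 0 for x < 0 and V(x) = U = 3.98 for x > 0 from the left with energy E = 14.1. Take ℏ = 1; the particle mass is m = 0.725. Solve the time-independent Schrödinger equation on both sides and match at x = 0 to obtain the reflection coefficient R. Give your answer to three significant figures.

The wavenumbers are k₁ = √(2mE)/ℏ = 4.522 on the left and k₂ = √(2m(E − U))/ℏ = 3.831 on the right.
Matching ψ and ψ′ at x = 0 gives r = (k₁ − k₂)/(k₁ + k₂), so R = r² = 0.006844 and T = 1 − R = 0.9932.

R = 0.00684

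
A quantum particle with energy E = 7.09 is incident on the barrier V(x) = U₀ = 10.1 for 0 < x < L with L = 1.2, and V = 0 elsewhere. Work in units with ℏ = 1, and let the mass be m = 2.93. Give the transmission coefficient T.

E < U₀: inside the barrier ψ ∝ e^{±κx} with κ = √(2m(U₀ − E))/ℏ = 4.200.
κL = 5.040, sinh(κL) = 77.22.
Matching ψ, ψ′ at both faces gives T = [1 + U₀² sinh²(κL) / (4E(U₀ − E))]⁻¹ = 1/7126 = 0.000140.

T = 0.000140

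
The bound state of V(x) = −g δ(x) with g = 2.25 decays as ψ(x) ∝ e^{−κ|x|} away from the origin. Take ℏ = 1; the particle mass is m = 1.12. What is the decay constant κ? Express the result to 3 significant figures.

Integrating the TISE across x = 0 gives the cusp condition ψ'(0⁺) − ψ'(0⁻) = −(2mg/ℏ²)ψ(0).
With ψ ∝ e^{−κ|x|} this yields −2κ = −2mg/ℏ², so κ = mg/ℏ² = 2.520.

κ = 2.52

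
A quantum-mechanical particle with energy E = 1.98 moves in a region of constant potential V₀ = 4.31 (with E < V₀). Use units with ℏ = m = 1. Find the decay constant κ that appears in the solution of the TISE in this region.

Since E < V₀ the TISE in this region is ψ'' = κ²ψ with κ = √(2m(V₀ − E))/ℏ.
κ = √(2 × 1 × 2.33) = 2.159.

κ = 2.16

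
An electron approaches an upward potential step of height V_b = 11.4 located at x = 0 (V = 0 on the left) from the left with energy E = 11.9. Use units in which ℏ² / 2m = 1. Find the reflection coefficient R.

The wavenumbers are k₁ = √(2mE)/ℏ = 3.450 on the left and k₂ = √(2m(E − V_b))/ℏ = 0.7071 on the right.
Matching ψ and ψ′ at x = 0 gives r = (k₁ − k₂)/(k₁ + k₂), so R = r² = 0.4353 and T = 1 − R = 0.5647.

R = 0.435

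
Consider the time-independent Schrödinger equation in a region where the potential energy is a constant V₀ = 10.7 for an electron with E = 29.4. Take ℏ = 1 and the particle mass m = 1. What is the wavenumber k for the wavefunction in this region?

k = 6.12

With E > V₀ the solution is oscillatory, ψ ∝ e^{±ikx} with k = √(2m(E − V₀))/ℏ.
k = √(2 × 1 × 18.7) = 6.116.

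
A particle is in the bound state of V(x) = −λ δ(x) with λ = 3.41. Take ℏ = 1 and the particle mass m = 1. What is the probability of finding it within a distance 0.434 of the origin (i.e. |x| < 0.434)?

P = 0.948

The normalised bound state is ψ = √κ e^{−κ|x|} with κ = mλ/ℏ² = 3.410.
P(|x| < d) = ∫_{−d}^{d} κ e^{−2κ|x|} dx = 1 − e^{−2κd} = 1 − e^{−2.960} = 0.9482.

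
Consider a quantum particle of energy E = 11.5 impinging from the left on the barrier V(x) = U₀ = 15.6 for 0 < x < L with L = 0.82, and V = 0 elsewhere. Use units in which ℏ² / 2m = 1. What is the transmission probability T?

E < U₀: inside the barrier ψ ∝ e^{±κx} with κ = √(2m(U₀ − E))/ℏ = 2.025.
κL = 1.660, sinh(κL) = 2.536.
Matching ψ, ψ′ at both faces gives T = [1 + U₀² sinh²(κL) / (4E(U₀ − E))]⁻¹ = 1/9.296 = 0.108.

T = 0.108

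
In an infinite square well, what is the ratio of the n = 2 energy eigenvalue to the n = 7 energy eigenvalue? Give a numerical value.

0.0816327

E_n = n²π²ℏ²/(2mL²) so the ratio is n₂²/n₁² = 4/49 = 0.0816327.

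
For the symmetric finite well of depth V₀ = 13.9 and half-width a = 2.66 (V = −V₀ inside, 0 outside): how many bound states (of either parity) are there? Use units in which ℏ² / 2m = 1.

N = 7

Define the well-strength parameter z₀ = (a/ℏ)√(2mV₀) = 2.66 × √(2·0.5·13.9) = 9.917.
A new bound state (alternating even/odd) appears each time z₀ passes a multiple of π/2, so N = ⌊2z₀/π⌋ + 1 = ⌊6.313⌋ + 1 = 7.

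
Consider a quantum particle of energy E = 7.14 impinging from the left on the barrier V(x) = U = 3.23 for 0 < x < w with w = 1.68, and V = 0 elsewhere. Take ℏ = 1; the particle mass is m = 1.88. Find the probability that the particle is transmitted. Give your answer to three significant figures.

E > U: inside the barrier k₂ = √(2m(E − U))/ℏ = 3.834, k₂w = 6.442.
Matching at both interfaces gives T⁻¹ = 1 + U² sin²(k₂w) / [4E(E − U)] = 1.002, hence T = 0.998.

T = 0.998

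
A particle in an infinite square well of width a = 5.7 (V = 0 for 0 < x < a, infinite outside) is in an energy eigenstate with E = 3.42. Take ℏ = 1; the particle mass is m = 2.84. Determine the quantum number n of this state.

From E_n = n²π²ℏ²/(2ma²) invert to n = √(2ma²E)/(πℏ).
n = (5.7/π) × √(2 × 2.84 × 3.42) = 7.997 → n = 8.

n = 8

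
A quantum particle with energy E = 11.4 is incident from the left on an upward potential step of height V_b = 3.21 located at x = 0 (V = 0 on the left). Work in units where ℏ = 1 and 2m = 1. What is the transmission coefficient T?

The wavenumbers are k₁ = √(2mE)/ℏ = 3.376 on the left and k₂ = √(2m(E − V_b))/ℏ = 2.862 on the right.
Continuity of ψ and ψ′ at the step yields the reflection amplitude r = (k₁ − k₂)/(k₁ + k₂) = 0.08249; thus R = |r|² = 0.006804, T = 0.9932.

T = 0.993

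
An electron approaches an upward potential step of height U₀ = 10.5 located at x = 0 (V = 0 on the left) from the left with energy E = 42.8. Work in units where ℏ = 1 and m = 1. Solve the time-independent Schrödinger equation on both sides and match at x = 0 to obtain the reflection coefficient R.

On each side the TISE gives plane waves with k = √(2m(E − V))/ℏ: k₁ = √(2·1·42.8) = 9.252, k₂ = √(2·1·32.3) = 8.037.
Matching ψ and ψ′ at x = 0 gives r = (k₁ − k₂)/(k₁ + k₂), so R = r² = 0.004935 and T = 1 − R = 0.9951.

R = 0.00494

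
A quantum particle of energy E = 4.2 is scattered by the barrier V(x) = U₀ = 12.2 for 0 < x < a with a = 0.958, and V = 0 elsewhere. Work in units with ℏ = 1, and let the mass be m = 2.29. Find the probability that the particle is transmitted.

E < U₀: inside the barrier ψ ∝ e^{±κx} with κ = √(2m(U₀ − E))/ℏ = 6.053.
κa = 5.799, sinh(κa) = 165.0.
The exact tunnelling result is T⁻¹ = 1 + U₀² sinh²(κa) / [4E(U₀ − E)] = 30140, so T = 0.0000332.

T = 0.0000332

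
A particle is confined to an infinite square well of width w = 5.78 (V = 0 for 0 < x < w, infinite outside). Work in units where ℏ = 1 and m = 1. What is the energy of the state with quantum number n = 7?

The infinite-well eigenfunctions ψ_n = √(2/w) sin(nπx/w) vanish at both walls, giving E_n = n²π²ℏ²/(2mw²).
E_7 = 7² × π² / (2 × 1 × 5.78²) = 7.238.

E = 7.24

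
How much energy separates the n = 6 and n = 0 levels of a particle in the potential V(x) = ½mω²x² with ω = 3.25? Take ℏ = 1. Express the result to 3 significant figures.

E_n = ℏω(n + ½), so ΔE = (6 − 0) ℏω = 6 × 3.25 = 19.50.

ΔE = 19.5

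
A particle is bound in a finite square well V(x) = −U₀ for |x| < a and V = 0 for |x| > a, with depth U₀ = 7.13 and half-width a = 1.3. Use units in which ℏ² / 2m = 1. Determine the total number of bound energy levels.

N = 3

Define the well-strength parameter z₀ = (a/ℏ)√(2mU₀) = 1.3 × √(2·0.5·7.13) = 3.471.
The even/odd transcendental equations gain one root per π/2 in z₀, giving N = 1 + ⌊2z₀/π⌋ = 1 + ⌊2.210⌋ = 3.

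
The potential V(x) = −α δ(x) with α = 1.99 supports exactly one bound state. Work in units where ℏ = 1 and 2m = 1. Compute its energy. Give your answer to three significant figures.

The bound state is ψ(x) = √κ e^{−κ|x|}. The derivative jump ψ'(0⁺) − ψ'(0⁻) = −(2mα/ℏ²)ψ(0) fixes κ = mα/ℏ² = 0.9950.
Then E = −ℏ²κ²/(2m) = −mα²/(2ℏ²) = -0.9900.

E = -0.990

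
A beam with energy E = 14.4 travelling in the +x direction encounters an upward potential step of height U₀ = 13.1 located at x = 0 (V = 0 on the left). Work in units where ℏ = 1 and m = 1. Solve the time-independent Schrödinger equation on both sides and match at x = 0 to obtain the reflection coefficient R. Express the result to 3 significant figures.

R = 0.289

The wavenumbers are k₁ = √(2mE)/ℏ = 5.367 on the left and k₂ = √(2m(E − U₀))/ℏ = 1.612 on the right.
Continuity of ψ and ψ′ at the step yields the reflection amplitude r = (k₁ − k₂)/(k₁ + k₂) = 0.5379; thus R = |r|² = 0.2894, T = 0.7106.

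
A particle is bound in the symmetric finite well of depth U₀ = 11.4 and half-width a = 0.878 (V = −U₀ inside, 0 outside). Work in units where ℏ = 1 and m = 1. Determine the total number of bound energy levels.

Define the well-strength parameter z₀ = (a/ℏ)√(2mU₀) = 0.878 × √(2·1·11.4) = 4.192.
A new bound state (alternating even/odd) appears each time z₀ passes a multiple of π/2, so N = ⌊2z₀/π⌋ + 1 = ⌊2.669⌋ + 1 = 3.

N = 3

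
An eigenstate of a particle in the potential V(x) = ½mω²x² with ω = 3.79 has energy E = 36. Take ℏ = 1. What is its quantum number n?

n = 9

Invert E_n = (n + ½)ℏω: n = E/ℏω − ½ = 8.999, so n = 9.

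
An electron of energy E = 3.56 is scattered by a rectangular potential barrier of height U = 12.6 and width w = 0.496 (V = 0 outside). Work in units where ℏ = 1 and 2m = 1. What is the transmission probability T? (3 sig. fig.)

Since E < U the interior solution is evanescent with decay constant κ = √(2m(U − E))/ℏ = 3.007.
κw = 1.491, sinh(κw) = 2.109.
The exact tunnelling result is T⁻¹ = 1 + U² sinh²(κw) / [4E(U − E)] = 6.485, so T = 0.154.

T = 0.154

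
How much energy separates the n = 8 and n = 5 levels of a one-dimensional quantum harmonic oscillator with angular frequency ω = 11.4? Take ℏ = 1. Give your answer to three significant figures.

ΔE = 34.2

E_n = ℏω(n + ½), so ΔE = (8 − 5) ℏω = 3 × 11.4 = 34.20.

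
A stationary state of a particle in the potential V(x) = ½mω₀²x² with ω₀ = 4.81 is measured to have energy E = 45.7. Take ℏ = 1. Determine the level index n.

n = 9

E_n = ℏω₀(n + ½) ⇒ n = E/(ℏω₀) − ½ = 45.7/4.81 − 0.5 = 9.001 → n = 9.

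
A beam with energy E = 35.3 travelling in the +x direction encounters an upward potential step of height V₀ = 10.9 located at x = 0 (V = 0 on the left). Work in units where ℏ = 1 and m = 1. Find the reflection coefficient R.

The wavenumbers are k₁ = √(2mE)/ℏ = 8.402 on the left and k₂ = √(2m(E − V₀))/ℏ = 6.986 on the right.
Matching ψ and ψ′ at x = 0 gives r = (k₁ − k₂)/(k₁ + k₂), so R = r² = 0.008476 and T = 1 − R = 0.9915.

R = 0.00848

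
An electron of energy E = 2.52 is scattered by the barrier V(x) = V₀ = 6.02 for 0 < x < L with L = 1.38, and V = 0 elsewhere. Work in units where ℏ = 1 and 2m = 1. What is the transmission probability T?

Since E < V₀ the interior solution is evanescent with decay constant κ = √(2m(V₀ − E))/ℏ = 1.871.
κL = 2.582, sinh(κL) = 6.572.
Matching ψ, ψ′ at both faces gives T = [1 + V₀² sinh²(κL) / (4E(V₀ − E))]⁻¹ = 1/45.37 = 0.0220.

T = 0.0220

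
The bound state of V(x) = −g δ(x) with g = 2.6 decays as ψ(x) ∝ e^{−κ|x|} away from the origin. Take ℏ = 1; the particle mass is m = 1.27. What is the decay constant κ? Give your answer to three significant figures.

κ = 3.30

Integrate −(ℏ²/2m)ψ'' − gδ(x)ψ = Eψ from −ε to +ε: the ψ'' term gives ψ'(0⁺) − ψ'(0⁻) and the δ term gives −(2mg/ℏ²)ψ(0).
With ψ ∝ e^{−κ|x|} this yields −2κ = −2mg/ℏ², so κ = mg/ℏ² = 3.302.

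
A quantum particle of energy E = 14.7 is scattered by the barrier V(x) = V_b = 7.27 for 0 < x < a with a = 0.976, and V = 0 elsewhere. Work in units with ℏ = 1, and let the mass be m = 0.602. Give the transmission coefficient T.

E > V_b: inside the barrier k₂ = √(2m(E − V_b))/ℏ = 2.991, k₂a = 2.919.
Matching at both interfaces gives T⁻¹ = 1 + V_b² sin²(k₂a) / [4E(E − V_b)] = 1.006, hence T = 0.994.

T = 0.994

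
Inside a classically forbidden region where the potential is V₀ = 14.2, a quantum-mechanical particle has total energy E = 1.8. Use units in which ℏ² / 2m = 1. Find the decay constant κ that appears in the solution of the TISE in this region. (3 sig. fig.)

κ = 3.52

Since E < V₀ the TISE in this region is ψ'' = κ²ψ with κ = √(2m(V₀ − E))/ℏ.
κ = √(2 × 0.5 × 12.4) = 3.521.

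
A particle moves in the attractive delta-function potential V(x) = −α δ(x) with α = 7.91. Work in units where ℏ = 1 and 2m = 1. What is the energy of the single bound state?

E = -15.6

For x ≠ 0 the bound state is ψ ∝ e^{−κ|x|}; integrating the TISE across the delta gives the cusp condition 2κ = 2mα/ℏ², so κ = 3.955.
Then E = −ℏ²κ²/(2m) = −mα²/(2ℏ²) = -15.64.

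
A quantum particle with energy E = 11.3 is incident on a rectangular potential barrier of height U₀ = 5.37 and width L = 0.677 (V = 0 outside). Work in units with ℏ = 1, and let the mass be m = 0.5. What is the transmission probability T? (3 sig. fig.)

T = 0.903

E > U₀: inside the barrier k₂ = √(2m(E − U₀))/ℏ = 2.435, k₂L = 1.649.
Matching at both interfaces gives T⁻¹ = 1 + U₀² sin²(k₂L) / [4E(E − U₀)] = 1.107, hence T = 0.903.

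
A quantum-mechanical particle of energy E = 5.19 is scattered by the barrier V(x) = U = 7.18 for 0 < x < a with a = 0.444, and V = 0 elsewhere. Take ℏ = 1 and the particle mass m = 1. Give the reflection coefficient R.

E < U: inside the barrier ψ ∝ e^{±κx} with κ = √(2m(U − E))/ℏ = 1.995.
κa = 0.8858, sinh(κa) = 1.006.
The exact tunnelling result is T⁻¹ = 1 + U² sinh²(κa) / [4E(U − E)] = 2.263, so T = 0.442.
R = 1 − T = 0.558.

R = 0.558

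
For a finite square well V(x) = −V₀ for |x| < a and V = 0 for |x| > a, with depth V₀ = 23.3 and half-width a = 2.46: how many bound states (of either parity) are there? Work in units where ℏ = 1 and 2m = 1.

Define the well-strength parameter z₀ = (a/ℏ)√(2mV₀) = 2.46 × √(2·0.5·23.3) = 11.87.
A new bound state (alternating even/odd) appears each time z₀ passes a multiple of π/2, so N = ⌊2z₀/π⌋ + 1 = ⌊7.560⌋ + 1 = 8.

N = 8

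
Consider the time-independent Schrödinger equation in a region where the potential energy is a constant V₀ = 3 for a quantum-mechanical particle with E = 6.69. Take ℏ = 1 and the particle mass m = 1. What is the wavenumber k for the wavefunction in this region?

k = 2.72

With E > V₀ the solution is oscillatory, ψ ∝ e^{±ikx} with k = √(2m(E − V₀))/ℏ.
k = √(2 × 1 × 3.69) = 2.717.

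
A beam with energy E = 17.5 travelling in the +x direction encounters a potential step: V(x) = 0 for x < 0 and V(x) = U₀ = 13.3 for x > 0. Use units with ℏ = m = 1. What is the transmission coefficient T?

T = 0.883

The wavenumbers are k₁ = √(2mE)/ℏ = 5.916 on the left and k₂ = √(2m(E − U₀))/ℏ = 2.898 on the right.
Matching ψ and ψ′ at x = 0 gives r = (k₁ − k₂)/(k₁ + k₂), so R = r² = 0.1172 and T = 1 − R = 0.8828.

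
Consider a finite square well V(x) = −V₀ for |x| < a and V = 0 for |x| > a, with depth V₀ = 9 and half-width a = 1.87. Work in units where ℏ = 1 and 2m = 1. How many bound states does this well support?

The dimensionless depth is z₀ = a√(2mV₀)/ℏ = 1.87 × √(9.000) = 5.610.
A new bound state (alternating even/odd) appears each time z₀ passes a multiple of π/2, so N = ⌊2z₀/π⌋ + 1 = ⌊3.571⌋ + 1 = 4.

N = 4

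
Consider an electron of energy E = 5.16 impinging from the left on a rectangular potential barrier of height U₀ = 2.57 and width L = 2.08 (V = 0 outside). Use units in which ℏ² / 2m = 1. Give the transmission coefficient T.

T = 0.995

Above the barrier the interior wavenumber is k₂ = √(2m(E − U₀))/ℏ = 1.609, giving phase k₂L = 3.347.
Matching at both interfaces gives T⁻¹ = 1 + U₀² sin²(k₂L) / [4E(E − U₀)] = 1.005, hence T = 0.995.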